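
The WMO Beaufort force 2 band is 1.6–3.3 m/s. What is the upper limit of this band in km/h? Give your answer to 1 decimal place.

1.6–3.3 m/s × 3.6 = 5.8–11.9 km/h.

11.9 km/h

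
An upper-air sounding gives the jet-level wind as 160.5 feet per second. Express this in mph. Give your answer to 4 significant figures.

1 ft/s = 0.681818 mph, so 160.5 × 0.681818 = 109.4 mph.

109.4 mph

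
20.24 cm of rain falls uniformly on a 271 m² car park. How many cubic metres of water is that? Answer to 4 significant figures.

Depth: 20.24 cm × 10 = 202.4 mm.
1 mm over 1 m² is 1 L, so volume = 202.4 × 271 = 54850.4 L = 54.85 m³.

54.85 cubic metres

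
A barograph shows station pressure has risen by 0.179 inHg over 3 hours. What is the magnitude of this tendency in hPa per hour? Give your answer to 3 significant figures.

2.02 hPa per hour

0.179 inHg / 3 h × 33.8639 hPa/inHg = 2.02 hPa/h.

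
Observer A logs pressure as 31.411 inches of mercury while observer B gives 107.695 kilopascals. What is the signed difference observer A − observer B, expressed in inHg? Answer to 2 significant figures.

observer B: 107.695 kPa = 31.8023 inHg.
Difference: 31.4110 − 31.8023 = -0.39 inHg.

-0.39 inHg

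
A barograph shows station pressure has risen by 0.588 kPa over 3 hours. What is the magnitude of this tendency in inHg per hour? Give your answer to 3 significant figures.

0.588 kPa / 3 h × 0.2953 inHg/kPa = 0.0579 inHg/h.

0.0579 inHg per hour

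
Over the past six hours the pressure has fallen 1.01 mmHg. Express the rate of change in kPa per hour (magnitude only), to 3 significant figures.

0.0224 kPa per hour

1.01 mmHg / 6 h × 0.133322 kPa/mmHg = 0.0224 kPa/h.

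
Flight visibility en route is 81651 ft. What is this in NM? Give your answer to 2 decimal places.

13.44 nmi

1 ft = 0.000164579 nmi, so 81651 × 0.000164579 = 13.44 nmi.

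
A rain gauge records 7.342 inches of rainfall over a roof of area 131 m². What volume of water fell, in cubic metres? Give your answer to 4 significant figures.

Depth: 7.342 in × 25.4 = 186.4868 mm.
1 mm over 1 m² is 1 L, so volume = 186.4868 × 131 = 24429.771 L = 24.43 m³.

24.43 cubic metres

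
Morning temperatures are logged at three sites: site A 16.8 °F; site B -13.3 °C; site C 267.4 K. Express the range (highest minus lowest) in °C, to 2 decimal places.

site A: 16.8 °F = -8.444 °C.
site C: 267.4 K = -5.750 °C.
Spread: (-5.750) − (-13.300) = 7.550 °C.

7.55 °C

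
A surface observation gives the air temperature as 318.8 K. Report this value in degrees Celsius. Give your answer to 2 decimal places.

45.65 °C

°C = 318.8 − 273.15 = 45.65 °C.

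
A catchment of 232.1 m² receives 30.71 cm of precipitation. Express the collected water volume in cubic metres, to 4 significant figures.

Depth: 30.71 cm × 10 = 307.1 mm.
1 mm over 1 m² is 1 L, so volume = 307.1 × 232.1 = 71277.91 L = 71.28 m³.

71.28 cubic metres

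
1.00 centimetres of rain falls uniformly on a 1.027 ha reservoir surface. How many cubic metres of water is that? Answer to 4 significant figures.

102.7 cubic metres

Depth: 1.00 cm × 10 = 10 mm.
Area: 1.027 ha = 10270 m².
1 mm over 1 m² is 1 L, so volume = 10 × 10270 = 102700 L = 102.7 m³.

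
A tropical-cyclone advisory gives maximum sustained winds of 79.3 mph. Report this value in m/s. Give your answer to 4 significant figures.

35.45 m/s

1 mph = 0.44704 m/s, so 79.3 × 0.44704 = 35.45 m/s.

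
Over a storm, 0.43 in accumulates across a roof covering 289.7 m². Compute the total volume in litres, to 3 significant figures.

3160 litres

Depth: 0.43 in × 25.4 = 10.922 mm.
1 mm over 1 m² is 1 L, so volume = 10.922 × 289.7 = 3164.1034 L ≈ 3160 L.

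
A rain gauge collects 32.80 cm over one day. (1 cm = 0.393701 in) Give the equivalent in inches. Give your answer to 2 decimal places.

1 cm = 0.393701 in, so 32.80 × 0.393701 = 12.91 in.

12.91 in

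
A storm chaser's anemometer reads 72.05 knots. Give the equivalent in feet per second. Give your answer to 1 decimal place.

1 kt = 1.68781 ft/s, so 72.05 × 1.68781 = 121.6 ft/s.

121.6 ft/s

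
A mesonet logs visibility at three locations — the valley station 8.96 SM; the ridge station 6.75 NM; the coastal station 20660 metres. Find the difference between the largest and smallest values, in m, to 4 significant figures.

the valley station: 8.96 SM = 14419.72 m.
the ridge station: 6.75 nmi = 12501.00 m.
Spread: 20660.00 − 12501.00 = 8159 m.

8159 m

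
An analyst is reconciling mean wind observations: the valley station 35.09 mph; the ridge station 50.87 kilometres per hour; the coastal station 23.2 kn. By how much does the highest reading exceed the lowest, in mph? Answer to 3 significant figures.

8.39 mph

the ridge station: 50.87 km/h = 31.6092 mph.
the coastal station: 23.2 kt = 26.6981 mph.
Spread: 35.0900 − 26.6981 = 8.39 mph.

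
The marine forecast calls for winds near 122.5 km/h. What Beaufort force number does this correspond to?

Beaufort force 12

122.5 km/h = 34.0 m/s, which is Beaufort 12 (hurricane force, ≥32.7 m/s).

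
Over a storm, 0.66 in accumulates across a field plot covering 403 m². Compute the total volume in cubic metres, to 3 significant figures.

Depth: 0.66 in × 25.4 = 16.764 mm.
1 mm over 1 m² is 1 L, so volume = 16.764 × 403 = 6755.892 L = 6.76 m³.

6.76 cubic metres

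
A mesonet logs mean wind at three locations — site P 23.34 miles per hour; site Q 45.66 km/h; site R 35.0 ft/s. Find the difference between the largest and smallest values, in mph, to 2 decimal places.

5.03 mph

site Q: 45.66 km/h = 28.3718 mph.
site R: 35.0 ft/s = 23.8636 mph.
Spread: 28.3718 − 23.3400 = 5.03 mph.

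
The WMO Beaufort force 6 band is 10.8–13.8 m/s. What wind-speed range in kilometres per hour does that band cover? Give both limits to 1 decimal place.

10.8–13.8 m/s × 3.6 = 38.9–49.7 km/h.

38.9 to 49.7 km/h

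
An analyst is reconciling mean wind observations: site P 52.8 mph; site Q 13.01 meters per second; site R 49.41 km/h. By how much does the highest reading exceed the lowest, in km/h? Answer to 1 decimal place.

site P: 52.8 mph = 84.973 km/h.
site Q: 13.01 m/s = 46.836 km/h.
Spread: 84.973 − 46.836 = 38.1 km/h.

38.1 km/h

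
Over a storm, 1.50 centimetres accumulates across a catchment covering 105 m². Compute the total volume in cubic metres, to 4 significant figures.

Depth: 1.50 cm × 10 = 15 mm.
1 mm over 1 m² is 1 L, so volume = 15 × 105 = 1575 L = 1.575 m³.

1.575 cubic metres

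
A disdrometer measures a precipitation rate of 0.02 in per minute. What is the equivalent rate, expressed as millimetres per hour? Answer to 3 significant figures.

0.02 in/minute × 25.4 mm/in × 60 minute/hour = 30.5 mm/hour.

30.5 mm/hour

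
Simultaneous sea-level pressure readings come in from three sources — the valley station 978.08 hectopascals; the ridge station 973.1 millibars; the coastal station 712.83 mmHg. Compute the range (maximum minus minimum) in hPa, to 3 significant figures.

the ridge station: 973.1 mb = 973.100 hPa.
the coastal station: 712.83 mmHg = 950.362 hPa.
Spread: 978.080 − 950.362 = 27.7 hPa.

27.7 hPa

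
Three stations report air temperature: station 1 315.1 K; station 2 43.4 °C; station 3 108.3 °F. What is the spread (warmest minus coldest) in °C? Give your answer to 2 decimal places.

1.45 °C

station 1: 315.1 K = 41.950 °C.
station 3: 108.3 °F = 42.389 °C.
Spread: 43.400 − 41.950 = 1.450 °C.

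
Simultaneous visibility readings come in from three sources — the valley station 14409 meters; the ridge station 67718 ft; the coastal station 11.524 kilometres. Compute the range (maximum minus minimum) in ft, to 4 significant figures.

the valley station: 14409 m = 47273.62 ft.
the coastal station: 11.524 km = 37808.40 ft.
Spread: 67718.00 − 37808.40 = 29910 ft.

29910 ft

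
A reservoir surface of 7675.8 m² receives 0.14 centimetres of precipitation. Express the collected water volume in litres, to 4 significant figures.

10750 litres

Depth: 0.14 cm × 10 = 1.4 mm.
1 mm over 1 m² is 1 L, so volume = 1.4 × 7675.8 = 10746.12 L ≈ 10750 L.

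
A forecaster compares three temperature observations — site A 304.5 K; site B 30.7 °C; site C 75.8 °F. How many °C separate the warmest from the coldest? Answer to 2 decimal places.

7.02 °C

site A: 304.5 K = 31.350 °C.
site C: 75.8 °F = 24.333 °C.
Spread: 31.350 − 24.333 = 7.017 °C.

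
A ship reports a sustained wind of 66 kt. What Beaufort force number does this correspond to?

Beaufort force 12

66 kt lies in the Beaufort 12 band (hurricane force, ≥64 kt).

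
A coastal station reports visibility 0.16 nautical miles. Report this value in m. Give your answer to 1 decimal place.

1 nmi = 1852 m, so 0.16 × 1852 = 296.3 m.

296.3 m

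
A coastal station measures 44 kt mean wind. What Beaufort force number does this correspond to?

Beaufort force 9

44 kt lies in the Beaufort 9 band (strong gale, 41–47 kt).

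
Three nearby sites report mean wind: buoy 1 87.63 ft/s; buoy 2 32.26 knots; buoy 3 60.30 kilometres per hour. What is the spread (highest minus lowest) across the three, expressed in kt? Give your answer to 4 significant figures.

buoy 1: 87.63 ft/s = 51.9194 kt.
buoy 3: 60.30 km/h = 32.5594 kt.
Spread: 51.9194 − 32.2600 = 19.66 kt.

19.66 kt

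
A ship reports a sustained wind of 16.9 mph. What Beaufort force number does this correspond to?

16.9 mph = 7.6 m/s, which is Beaufort 4 (moderate breeze, 5.5–7.9 m/s).

Beaufort force 4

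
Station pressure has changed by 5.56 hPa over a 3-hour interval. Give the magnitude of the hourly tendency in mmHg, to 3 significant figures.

1.39 mmHg per hour

5.56 hPa / 3 h × 0.750062 mmHg/hPa = 1.39 mmHg/h.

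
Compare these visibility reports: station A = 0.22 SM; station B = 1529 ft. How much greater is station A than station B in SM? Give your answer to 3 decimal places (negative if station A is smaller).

station B: 1529 ft = 0.28958 SM.
Difference: 0.22000 − 0.28958 = -0.070 SM.

-0.070 SM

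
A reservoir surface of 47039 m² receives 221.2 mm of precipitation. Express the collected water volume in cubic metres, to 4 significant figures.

10410 cubic metres

1 mm over 1 m² is 1 L, so volume = 221.2 × 47039 = 10405027 L = 10410 m³.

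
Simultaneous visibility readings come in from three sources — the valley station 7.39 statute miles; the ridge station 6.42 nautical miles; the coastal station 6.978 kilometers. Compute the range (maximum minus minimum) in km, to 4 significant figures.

the valley station: 7.39 SM = 11.89305 km.
the ridge station: 6.42 nmi = 11.88984 km.
Spread: 11.89305 − 6.97800 = 4.915 km.

4.915 km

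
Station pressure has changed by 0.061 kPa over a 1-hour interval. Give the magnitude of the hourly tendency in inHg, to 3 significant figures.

0.061 kPa / 1 h × 0.2953 inHg/kPa = 0.0180 inHg/h.

0.0180 inHg per hour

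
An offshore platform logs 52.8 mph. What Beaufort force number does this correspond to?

Beaufort force 9

52.8 mph = 23.6 m/s, which is Beaufort 9 (strong gale, 20.8–24.4 m/s).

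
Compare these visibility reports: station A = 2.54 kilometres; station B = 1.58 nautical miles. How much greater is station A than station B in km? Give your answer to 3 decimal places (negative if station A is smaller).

-0.386 km

station B: 1.58 nmi = 2.92616 km.
Difference: 2.54000 − 2.92616 = -0.386 km.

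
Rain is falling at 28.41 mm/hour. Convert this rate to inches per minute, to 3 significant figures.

28.41 mm/hour × 0.0393701 in/mm × 0.0166667 hour/minute = 0.0186 in/minute.

0.0186 in/minute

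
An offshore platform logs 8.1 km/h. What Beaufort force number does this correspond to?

Beaufort force 2

8.1 km/h = 2.2 m/s, which is Beaufort 2 (light breeze, 1.6–3.3 m/s).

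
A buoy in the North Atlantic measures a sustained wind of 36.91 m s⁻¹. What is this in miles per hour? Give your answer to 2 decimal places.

82.57 mph

1 m/s = 2.23694 mph, so 36.91 × 2.23694 = 82.57 mph.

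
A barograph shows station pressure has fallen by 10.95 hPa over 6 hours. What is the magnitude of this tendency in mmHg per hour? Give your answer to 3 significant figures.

1.37 mmHg per hour

10.95 hPa / 6 h × 0.750062 mmHg/hPa = 1.37 mmHg/h.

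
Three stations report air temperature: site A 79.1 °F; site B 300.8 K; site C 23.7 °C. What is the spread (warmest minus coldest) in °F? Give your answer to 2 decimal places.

site A: 79.1 °F = 26.167 °C.
site B: 300.8 K = 27.650 °C.
Spread: 27.650 − 23.700 = 3.950 °C = 7.11 °F.

7.11 °F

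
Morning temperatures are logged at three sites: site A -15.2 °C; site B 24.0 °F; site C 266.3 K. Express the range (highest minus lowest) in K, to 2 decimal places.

10.76 K

site B: 24.0 °F = -4.444 °C.
site C: 266.3 K = -6.850 °C.
Spread: (-4.444) − (-15.200) = 10.756 °C.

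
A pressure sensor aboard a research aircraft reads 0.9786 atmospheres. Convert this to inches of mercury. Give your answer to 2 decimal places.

1 atm = 29.9213 inHg, so 0.9786 × 29.9213 = 29.28 inHg.

29.28 inHg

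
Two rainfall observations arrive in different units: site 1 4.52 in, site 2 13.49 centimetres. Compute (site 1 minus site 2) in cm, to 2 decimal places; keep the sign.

site 1: 4.52 in = 11.4808 cm.
Difference: 11.4808 − 13.4900 = -2.01 cm.

-2.01 cm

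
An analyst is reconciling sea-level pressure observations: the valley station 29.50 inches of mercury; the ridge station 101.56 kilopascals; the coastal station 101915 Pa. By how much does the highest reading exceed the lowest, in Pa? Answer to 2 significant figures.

the valley station: 29.50 inHg = 99898.48 Pa.
the ridge station: 101.56 kPa = 101560.00 Pa.
Spread: 101915.00 − 99898.48 = 2000 Pa.

2000 Pa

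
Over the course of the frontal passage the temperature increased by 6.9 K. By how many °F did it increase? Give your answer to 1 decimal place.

For a temperature change the 32° offset cancels: Δ°F = 6.9 × 1.8 = 12.4 °F.

12.4 °F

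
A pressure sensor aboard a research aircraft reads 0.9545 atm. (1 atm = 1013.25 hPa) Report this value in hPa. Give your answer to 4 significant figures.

1 atm = 1013.25 hPa, so 0.9545 × 1013.25 = 967.1 hPa.

967.1 hPa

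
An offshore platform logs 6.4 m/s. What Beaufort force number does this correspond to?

6.4 m/s lies in the Beaufort 4 band (moderate breeze, 5.5–7.9 m/s).

Beaufort force 4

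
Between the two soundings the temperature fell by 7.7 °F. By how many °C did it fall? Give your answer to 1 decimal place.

4.3 °C

For a temperature change the 32° offset cancels: Δ°C = 7.7 × 0.5556 = 4.3 °C.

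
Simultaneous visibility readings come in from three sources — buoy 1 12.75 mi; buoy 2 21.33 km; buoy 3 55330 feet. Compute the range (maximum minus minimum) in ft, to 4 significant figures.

14650 ft

buoy 1: 12.75 SM = 67320.00 ft.
buoy 2: 21.33 km = 69980.31 ft.
Spread: 69980.31 − 55330.00 = 14650 ft.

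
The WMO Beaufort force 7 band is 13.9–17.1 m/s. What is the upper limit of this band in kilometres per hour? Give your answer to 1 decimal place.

13.9–17.1 m/s × 3.6 = 50.0–61.6 km/h.

61.6 km/h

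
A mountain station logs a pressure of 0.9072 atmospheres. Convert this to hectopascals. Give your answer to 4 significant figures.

919.2 hPa

1 atm = 1013.25 hPa, so 0.9072 × 1013.25 = 919.2 hPa.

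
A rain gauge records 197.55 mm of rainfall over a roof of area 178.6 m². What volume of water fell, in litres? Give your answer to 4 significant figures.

35280 litres

1 mm over 1 m² is 1 L, so volume = 197.55 × 178.6 = 35282.43 L ≈ 35280 L.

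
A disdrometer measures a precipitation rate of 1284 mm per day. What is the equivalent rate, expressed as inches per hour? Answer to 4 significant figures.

2.106 in/hour

1284 mm/day × 0.0393701 in/mm × 0.0416667 day/hour = 2.106 in/hour.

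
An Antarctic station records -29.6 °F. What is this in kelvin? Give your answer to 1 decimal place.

238.9 K

First to °C: -34.22 °C.
Then to K: 238.9 K.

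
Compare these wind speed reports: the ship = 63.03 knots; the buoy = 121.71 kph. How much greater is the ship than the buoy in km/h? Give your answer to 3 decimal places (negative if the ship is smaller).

-4.978 km/h

the ship: 63.03 kt = 116.73156 km/h.
Difference: 116.73156 − 121.71000 = -4.978 km/h.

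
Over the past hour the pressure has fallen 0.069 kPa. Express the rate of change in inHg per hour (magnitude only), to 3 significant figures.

0.0204 inHg per hour

0.069 kPa / 1 h × 0.2953 inHg/kPa = 0.0204 inHg/h.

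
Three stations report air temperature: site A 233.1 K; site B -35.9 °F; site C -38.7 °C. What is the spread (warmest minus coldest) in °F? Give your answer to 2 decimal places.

4.19 °F

site A: 233.1 K = -40.050 °C.
site B: -35.9 °F = -37.722 °C.
Spread: (-37.722) − (-40.050) = 2.328 °C = 4.19 °F.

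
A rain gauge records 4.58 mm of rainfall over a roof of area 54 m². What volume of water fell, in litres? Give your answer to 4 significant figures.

247.3 litres

1 mm over 1 m² is 1 L, so volume = 4.58 × 54 = 247.32 L ≈ 247.3 L.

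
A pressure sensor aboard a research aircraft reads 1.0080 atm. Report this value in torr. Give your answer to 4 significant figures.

1 atm = 760 mmHg, so 1.0080 × 760 = 766.1 mmHg.

766.1 mmHg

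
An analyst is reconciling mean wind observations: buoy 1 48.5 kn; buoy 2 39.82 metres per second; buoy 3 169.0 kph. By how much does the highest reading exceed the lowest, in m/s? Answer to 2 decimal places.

buoy 1: 48.5 kt = 24.9506 m/s.
buoy 3: 169.0 km/h = 46.9444 m/s.
Spread: 46.9444 − 24.9506 = 21.99 m/s.

21.99 m/s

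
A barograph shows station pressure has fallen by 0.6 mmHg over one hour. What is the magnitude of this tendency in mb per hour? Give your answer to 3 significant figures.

0.6 mmHg / 1 h × 1.33322 mb/mmHg = 0.800 mb/h.

0.800 mb per hour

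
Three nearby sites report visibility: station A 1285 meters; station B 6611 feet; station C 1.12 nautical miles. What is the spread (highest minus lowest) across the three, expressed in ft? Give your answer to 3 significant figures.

2590 ft

station A: 1285 m = 4215.88 ft.
station C: 1.12 nmi = 6805.25 ft.
Spread: 6805.25 − 4215.88 = 2590 ft.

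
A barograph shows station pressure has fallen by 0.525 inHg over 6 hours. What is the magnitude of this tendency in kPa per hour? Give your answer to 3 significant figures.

0.525 inHg / 6 h × 3.38639 kPa/inHg = 0.296 kPa/h.

0.296 kPa per hour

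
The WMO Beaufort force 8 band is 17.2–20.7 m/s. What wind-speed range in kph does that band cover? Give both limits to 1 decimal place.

61.9 to 74.5 km/h

17.2–20.7 m/s × 3.6 = 61.9–74.5 km/h.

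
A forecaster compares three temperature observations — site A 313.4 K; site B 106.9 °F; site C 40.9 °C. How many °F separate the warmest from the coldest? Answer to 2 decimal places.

site A: 313.4 K = 40.250 °C.
site B: 106.9 °F = 41.611 °C.
Spread: 41.611 − 40.250 = 1.361 °C = 2.45 °F.

2.45 °F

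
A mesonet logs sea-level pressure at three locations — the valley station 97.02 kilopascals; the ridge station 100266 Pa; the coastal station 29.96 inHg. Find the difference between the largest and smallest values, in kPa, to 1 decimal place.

4.4 kPa

the ridge station: 100266 Pa = 100.266 kPa.
the coastal station: 29.96 inHg = 101.456 kPa.
Spread: 101.456 − 97.020 = 4.4 kPa.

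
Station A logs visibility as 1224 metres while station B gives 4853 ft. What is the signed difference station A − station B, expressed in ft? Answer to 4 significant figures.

station A: 1224 m = 4015.748 ft.
Difference: 4015.748 − 4853.000 = -837.3 ft.

-837.3 ft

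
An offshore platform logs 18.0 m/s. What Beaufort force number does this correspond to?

18.0 m/s lies in the Beaufort 8 band (gale, 17.2–20.7 m/s).

Beaufort force 8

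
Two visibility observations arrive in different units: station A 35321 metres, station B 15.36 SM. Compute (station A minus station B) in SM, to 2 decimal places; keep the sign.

station A: 35321 m = 21.9475 SM.
Difference: 21.9475 − 15.3600 = 6.59 SM.

6.59 SM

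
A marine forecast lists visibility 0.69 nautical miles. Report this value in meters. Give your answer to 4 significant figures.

1278 m

1 nmi = 1852 m, so 0.69 × 1852 = 1278 m.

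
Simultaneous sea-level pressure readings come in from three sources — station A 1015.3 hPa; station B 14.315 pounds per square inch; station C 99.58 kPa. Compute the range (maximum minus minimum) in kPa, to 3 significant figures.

2.83 kPa

station A: 1015.3 hPa = 101.5300 kPa.
station B: 14.315 psi = 98.6985 kPa.
Spread: 101.5300 − 98.6985 = 2.83 kPa.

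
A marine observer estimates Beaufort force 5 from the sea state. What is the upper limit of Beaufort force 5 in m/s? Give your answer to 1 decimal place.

Beaufort 5 (fresh breeze) spans 8.0–10.7 m/s.

10.7 m/s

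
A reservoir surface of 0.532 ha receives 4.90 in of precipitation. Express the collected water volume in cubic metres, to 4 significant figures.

662.1 cubic metres

Depth: 4.90 in × 25.4 = 124.46 mm.
Area: 0.532 ha = 5320 m².
1 mm over 1 m² is 1 L, so volume = 124.46 × 5320 = 662127.2 L = 662.1 m³.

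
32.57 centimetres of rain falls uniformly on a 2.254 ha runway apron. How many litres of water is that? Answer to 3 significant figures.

7340000 litres

Depth: 32.57 cm × 10 = 325.7 mm.
Area: 2.254 ha = 22540 m².
1 mm over 1 m² is 1 L, so volume = 325.7 × 22540 = 7341278 L ≈ 7340000 L.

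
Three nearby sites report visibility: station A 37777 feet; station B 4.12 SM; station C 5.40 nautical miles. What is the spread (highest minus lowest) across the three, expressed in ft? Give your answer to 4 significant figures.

station B: 4.12 SM = 21753.60 ft.
station C: 5.40 nmi = 32811.02 ft.
Spread: 37777.00 − 21753.60 = 16020 ft.

16020 ft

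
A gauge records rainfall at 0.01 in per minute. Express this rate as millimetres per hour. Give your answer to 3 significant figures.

0.01 in/minute × 25.4 mm/in × 60 minute/hour = 15.2 mm/hour.

15.2 mm/hour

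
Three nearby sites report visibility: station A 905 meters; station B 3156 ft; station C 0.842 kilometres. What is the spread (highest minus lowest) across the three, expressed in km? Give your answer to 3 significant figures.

station A: 905 m = 0.90500 km.
station B: 3156 ft = 0.96195 km.
Spread: 0.96195 − 0.84200 = 0.120 km.

0.120 km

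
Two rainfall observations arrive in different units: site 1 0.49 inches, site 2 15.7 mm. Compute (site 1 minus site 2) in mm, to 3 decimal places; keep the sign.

site 1: 0.49 in = 12.44600 mm.
Difference: 12.44600 − 15.70000 = -3.254 mm.

-3.254 mm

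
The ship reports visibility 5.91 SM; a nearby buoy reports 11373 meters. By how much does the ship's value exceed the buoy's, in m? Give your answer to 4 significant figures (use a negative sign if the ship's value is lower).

-1862 m

the ship: 5.91 SM = 9511.22 m.
Difference: 9511.22 − 11373.00 = -1862 m.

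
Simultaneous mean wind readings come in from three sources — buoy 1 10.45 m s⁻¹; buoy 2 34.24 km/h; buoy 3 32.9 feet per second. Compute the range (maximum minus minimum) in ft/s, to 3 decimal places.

3.080 ft/s

buoy 1: 10.45 m/s = 34.28478 ft/s.
buoy 2: 34.24 km/h = 31.20443 ft/s.
Spread: 34.28478 − 31.20443 = 3.080 ft/s.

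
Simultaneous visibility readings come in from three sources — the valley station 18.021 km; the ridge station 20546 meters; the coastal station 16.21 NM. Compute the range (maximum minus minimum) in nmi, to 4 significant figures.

the valley station: 18.021 km = 9.73056 nmi.
the ridge station: 20546 m = 11.09395 nmi.
Spread: 16.21000 − 9.73056 = 6.479 nmi.

6.479 nmi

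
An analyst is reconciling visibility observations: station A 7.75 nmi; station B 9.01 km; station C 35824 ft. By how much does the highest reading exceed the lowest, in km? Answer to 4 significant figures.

station A: 7.75 nmi = 14.35300 km.
station C: 35824 ft = 10.91916 km.
Spread: 14.35300 − 9.01000 = 5.343 km.

5.343 km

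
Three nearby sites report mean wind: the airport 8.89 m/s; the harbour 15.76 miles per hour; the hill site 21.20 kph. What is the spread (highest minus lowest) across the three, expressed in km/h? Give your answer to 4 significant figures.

the airport: 8.89 m/s = 32.0040 km/h.
the harbour: 15.76 mph = 25.3633 km/h.
Spread: 32.0040 − 21.2000 = 10.80 km/h.

10.80 km/h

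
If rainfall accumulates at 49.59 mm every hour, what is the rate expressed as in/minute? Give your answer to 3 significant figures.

49.59 mm/hour × 0.0393701 in/mm × 0.0166667 hour/minute = 0.0325 in/minute.

0.0325 in/minute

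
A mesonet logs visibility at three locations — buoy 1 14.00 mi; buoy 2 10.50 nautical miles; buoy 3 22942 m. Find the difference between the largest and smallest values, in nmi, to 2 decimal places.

buoy 1: 14.00 SM = 12.1657 nmi.
buoy 3: 22942 m = 12.3877 nmi.
Spread: 12.3877 − 10.5000 = 1.89 nmi.

1.89 nmi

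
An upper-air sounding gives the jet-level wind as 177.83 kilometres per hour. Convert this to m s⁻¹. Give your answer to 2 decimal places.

1 km/h = 0.277778 m/s, so 177.83 × 0.277778 = 49.40 m/s.

49.40 m/s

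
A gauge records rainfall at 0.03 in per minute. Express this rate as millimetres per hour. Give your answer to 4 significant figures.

0.03 in/minute × 25.4 mm/in × 60 minute/hour = 45.72 mm/hour.

45.72 mm/hour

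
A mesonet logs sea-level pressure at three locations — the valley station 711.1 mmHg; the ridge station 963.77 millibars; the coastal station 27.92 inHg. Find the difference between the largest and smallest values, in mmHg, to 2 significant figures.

14 mmHg

the ridge station: 963.77 mb = 722.89 mmHg.
the coastal station: 27.92 inHg = 709.17 mmHg.
Spread: 722.89 − 709.17 = 14 mmHg.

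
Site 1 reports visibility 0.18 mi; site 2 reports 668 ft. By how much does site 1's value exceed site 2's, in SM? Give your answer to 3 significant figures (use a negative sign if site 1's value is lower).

site 2: 668 ft = 0.126515 SM.
Difference: 0.180000 − 0.126515 = 0.0535 SM.

0.0535 SM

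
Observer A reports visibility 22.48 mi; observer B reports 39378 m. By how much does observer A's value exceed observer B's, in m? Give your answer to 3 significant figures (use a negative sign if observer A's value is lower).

observer A: 22.48 SM = 36178.05 m.
Difference: 36178.05 − 39378.00 = -3200 m.

-3200 m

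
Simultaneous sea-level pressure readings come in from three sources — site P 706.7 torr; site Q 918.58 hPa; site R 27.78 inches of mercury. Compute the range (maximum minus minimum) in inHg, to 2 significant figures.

site P: 706.7 mmHg = 27.8228 inHg.
site Q: 918.58 hPa = 27.1256 inHg.
Spread: 27.8228 − 27.1256 = 0.70 inHg.

0.70 inHg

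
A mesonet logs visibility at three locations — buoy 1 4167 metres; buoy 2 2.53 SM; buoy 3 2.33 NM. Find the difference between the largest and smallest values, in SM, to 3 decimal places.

0.151 SM

buoy 1: 4167 m = 2.58925 SM.
buoy 3: 2.33 nmi = 2.68132 SM.
Spread: 2.68132 − 2.53000 = 0.151 SM.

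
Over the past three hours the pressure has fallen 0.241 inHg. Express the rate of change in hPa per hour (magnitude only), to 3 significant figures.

0.241 inHg / 3 h × 33.8639 hPa/inHg = 2.72 hPa/h.

2.72 hPa per hour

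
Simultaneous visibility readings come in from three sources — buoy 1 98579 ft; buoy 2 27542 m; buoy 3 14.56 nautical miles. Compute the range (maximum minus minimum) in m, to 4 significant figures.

buoy 1: 98579 ft = 30046.88 m.
buoy 3: 14.56 nmi = 26965.12 m.
Spread: 30046.88 − 26965.12 = 3082 m.

3082 m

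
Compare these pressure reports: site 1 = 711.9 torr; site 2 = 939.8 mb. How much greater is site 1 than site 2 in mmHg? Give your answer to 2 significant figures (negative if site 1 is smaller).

7.0 mmHg

site 2: 939.8 mb = 704.908 mmHg.
Difference: 711.900 − 704.908 = 7.0 mmHg.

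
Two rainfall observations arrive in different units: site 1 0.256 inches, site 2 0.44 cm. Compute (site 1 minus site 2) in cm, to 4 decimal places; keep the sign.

0.2102 cm

site 1: 0.256 in = 0.650240 cm.
Difference: 0.650240 − 0.440000 = 0.2102 cm.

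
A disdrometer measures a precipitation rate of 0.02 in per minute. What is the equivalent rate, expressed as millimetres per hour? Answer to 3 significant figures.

30.5 mm/hour

0.02 in/minute × 25.4 mm/in × 60 minute/hour = 30.5 mm/hour.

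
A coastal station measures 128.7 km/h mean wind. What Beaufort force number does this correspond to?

Beaufort force 12

128.7 km/h = 35.8 m/s, which is Beaufort 12 (hurricane force, ≥32.7 m/s).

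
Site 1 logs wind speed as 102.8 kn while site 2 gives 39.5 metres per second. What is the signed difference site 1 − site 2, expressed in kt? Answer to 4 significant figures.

site 2: 39.5 m/s = 76.7819 kt.
Difference: 102.8000 − 76.7819 = 26.02 kt.

26.02 kt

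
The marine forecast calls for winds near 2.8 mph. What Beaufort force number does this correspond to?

Beaufort force 1

2.8 mph = 1.3 m/s, which is Beaufort 1 (light air, 0.3–1.5 m/s).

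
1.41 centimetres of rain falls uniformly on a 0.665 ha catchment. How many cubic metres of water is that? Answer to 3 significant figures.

93.8 cubic metres

Depth: 1.41 cm × 10 = 14.1 mm.
Area: 0.665 ha = 6650 m².
1 mm over 1 m² is 1 L, so volume = 14.1 × 6650 = 93765 L = 93.8 m³.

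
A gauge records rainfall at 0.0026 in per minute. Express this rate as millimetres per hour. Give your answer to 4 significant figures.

3.962 mm/hour

0.0026 in/minute × 25.4 mm/in × 60 minute/hour = 3.962 mm/hour.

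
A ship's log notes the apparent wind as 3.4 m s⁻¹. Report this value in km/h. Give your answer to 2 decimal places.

1 m/s = 3.6 km/h, so 3.4 × 3.6 = 12.24 km/h.

12.24 km/h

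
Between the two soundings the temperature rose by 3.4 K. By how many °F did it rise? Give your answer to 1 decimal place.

A change of 1 °C equals a change of 1.8 °F: Δ°F = 3.4 × 1.8 = 6.1 °F.

6.1 °F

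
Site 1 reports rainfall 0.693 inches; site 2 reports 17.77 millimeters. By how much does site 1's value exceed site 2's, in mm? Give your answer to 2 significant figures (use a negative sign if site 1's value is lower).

-0.17 mm

site 1: 0.693 in = 17.6022 mm.
Difference: 17.6022 − 17.7700 = -0.17 mm.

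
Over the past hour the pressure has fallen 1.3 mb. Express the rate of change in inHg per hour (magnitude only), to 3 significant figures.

0.0384 inHg per hour

1.3 mb / 1 h × 0.02953 inHg/mb = 0.0384 inHg/h.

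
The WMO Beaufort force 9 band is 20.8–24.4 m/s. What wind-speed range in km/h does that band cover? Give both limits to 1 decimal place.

20.8–24.4 m/s × 3.6 = 74.9–87.8 km/h.

74.9 to 87.8 km/h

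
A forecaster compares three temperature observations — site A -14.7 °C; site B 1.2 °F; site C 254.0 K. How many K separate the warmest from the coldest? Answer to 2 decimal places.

4.45 K

site B: 1.2 °F = -17.111 °C.
site C: 254.0 K = -19.150 °C.
Spread: (-14.700) − (-19.150) = 4.450 °C.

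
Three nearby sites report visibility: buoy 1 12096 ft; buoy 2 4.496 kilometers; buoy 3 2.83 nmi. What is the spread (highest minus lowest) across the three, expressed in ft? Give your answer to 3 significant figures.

buoy 2: 4.496 km = 14750.66 ft.
buoy 3: 2.83 nmi = 17195.41 ft.
Spread: 17195.41 − 12096.00 = 5100 ft.

5100 ft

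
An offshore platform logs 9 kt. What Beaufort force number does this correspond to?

Beaufort force 3

9 kt lies in the Beaufort 3 band (gentle breeze, 7–10 kt).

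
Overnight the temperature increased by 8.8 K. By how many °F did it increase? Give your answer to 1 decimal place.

15.8 °F

A change of 1 °C equals a change of 1.8 °F: Δ°F = 8.8 × 1.8 = 15.8 °F.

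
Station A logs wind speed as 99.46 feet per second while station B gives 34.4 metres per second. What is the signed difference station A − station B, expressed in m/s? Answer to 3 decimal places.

-4.085 m/s

station A: 99.46 ft/s = 30.31541 m/s.
Difference: 30.31541 − 34.40000 = -4.085 m/s.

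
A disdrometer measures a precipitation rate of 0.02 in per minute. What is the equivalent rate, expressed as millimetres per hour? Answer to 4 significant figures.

0.02 in/minute × 25.4 mm/in × 60 minute/hour = 30.48 mm/hour.

30.48 mm/hour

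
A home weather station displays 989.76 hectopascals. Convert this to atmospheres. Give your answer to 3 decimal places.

0.977 atm

1 hPa = 0.000986923 atm, so 989.76 × 0.000986923 = 0.977 atm.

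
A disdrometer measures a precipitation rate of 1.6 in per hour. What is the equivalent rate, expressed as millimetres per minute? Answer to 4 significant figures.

1.6 in/hour × 25.4 mm/in × 0.0166667 hour/minute = 0.6773 mm/minute.

0.6773 mm/minute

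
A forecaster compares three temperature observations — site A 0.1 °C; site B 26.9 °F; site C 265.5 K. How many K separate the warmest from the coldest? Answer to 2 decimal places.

7.75 K

site B: 26.9 °F = -2.833 °C.
site C: 265.5 K = -7.650 °C.
Spread: 0.100 − (-7.650) = 7.750 °C.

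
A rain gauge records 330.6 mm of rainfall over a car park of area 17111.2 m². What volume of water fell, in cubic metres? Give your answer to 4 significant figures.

1 mm over 1 m² is 1 L, so volume = 330.6 × 17111.2 = 5656962.7 L = 5657 m³.

5657 cubic metres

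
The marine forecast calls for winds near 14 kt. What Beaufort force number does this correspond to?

14 kt lies in the Beaufort 4 band (moderate breeze, 11–16 kt).

Beaufort force 4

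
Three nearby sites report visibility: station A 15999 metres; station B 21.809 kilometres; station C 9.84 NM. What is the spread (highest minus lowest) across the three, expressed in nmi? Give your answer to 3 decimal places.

station A: 15999 m = 8.63877 nmi.
station B: 21.809 km = 11.77592 nmi.
Spread: 11.77592 − 8.63877 = 3.137 nmi.

3.137 nmi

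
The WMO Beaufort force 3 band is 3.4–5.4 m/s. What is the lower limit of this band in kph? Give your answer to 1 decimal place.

3.4–5.4 m/s × 3.6 = 12.2–19.4 km/h.

12.2 km/h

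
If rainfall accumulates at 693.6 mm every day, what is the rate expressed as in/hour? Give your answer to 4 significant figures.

1.138 in/hour

693.6 mm/day × 0.0393701 in/mm × 0.0416667 day/hour = 1.138 in/hour.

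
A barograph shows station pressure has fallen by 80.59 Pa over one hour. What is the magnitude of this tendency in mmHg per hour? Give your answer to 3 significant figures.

0.604 mmHg per hour

80.59 Pa / 1 h × 0.00750062 mmHg/Pa = 0.604 mmHg/h.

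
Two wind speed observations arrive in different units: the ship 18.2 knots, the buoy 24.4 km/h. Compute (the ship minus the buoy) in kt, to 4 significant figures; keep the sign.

the buoy: 24.4 km/h = 13.17495 kt.
Difference: 18.20000 − 13.17495 = 5.025 kt.

5.025 kt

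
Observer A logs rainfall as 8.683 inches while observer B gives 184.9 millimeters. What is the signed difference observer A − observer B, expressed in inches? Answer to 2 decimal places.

observer B: 184.9 mm = 7.2795 in.
Difference: 8.6830 − 7.2795 = 1.40 in.

1.40 in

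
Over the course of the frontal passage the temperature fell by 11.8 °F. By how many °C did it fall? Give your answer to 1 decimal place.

For a temperature change the 32° offset cancels: Δ°C = 11.8 × 0.5556 = 6.6 °C.

6.6 °C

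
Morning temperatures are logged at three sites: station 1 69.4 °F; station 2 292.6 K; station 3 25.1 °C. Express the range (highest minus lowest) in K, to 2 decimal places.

5.65 K

station 1: 69.4 °F = 20.778 °C.
station 2: 292.6 K = 19.450 °C.
Spread: 25.100 − 19.450 = 5.650 °C.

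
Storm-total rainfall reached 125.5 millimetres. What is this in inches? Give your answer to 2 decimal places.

4.94 in

1 mm = 0.0393701 in, so 125.5 × 0.0393701 = 4.94 in.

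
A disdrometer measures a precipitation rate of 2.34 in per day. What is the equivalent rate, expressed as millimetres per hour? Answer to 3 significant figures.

2.48 mm/hour

2.34 in/day × 25.4 mm/in × 0.0416667 day/hour = 2.48 mm/hour.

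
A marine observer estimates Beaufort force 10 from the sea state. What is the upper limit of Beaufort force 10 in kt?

Beaufort 10 (storm) spans 48–55 knots.

55 kt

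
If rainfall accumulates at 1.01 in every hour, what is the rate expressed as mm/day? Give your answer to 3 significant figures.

1.01 in/hour × 25.4 mm/in × 24 hour/day = 616 mm/day.

616 mm/day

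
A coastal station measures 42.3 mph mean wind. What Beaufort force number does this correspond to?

Beaufort force 8

42.3 mph = 18.9 m/s, which is Beaufort 8 (gale, 17.2–20.7 m/s).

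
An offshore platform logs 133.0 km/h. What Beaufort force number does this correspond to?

133.0 km/h = 36.9 m/s, which is Beaufort 12 (hurricane force, ≥32.7 m/s).

Beaufort force 12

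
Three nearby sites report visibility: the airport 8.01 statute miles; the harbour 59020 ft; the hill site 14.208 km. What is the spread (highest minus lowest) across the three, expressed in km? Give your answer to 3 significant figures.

the airport: 8.01 SM = 12.8908 km.
the harbour: 59020 ft = 17.9893 km.
Spread: 17.9893 − 12.8908 = 5.10 km.

5.10 km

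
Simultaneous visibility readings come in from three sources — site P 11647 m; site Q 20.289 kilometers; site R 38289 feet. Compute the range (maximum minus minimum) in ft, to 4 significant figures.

site P: 11647 m = 38211.94 ft.
site Q: 20.289 km = 66564.96 ft.
Spread: 66564.96 − 38211.94 = 28350 ft.

28350 ft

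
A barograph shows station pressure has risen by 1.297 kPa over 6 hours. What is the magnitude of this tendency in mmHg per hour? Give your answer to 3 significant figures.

1.62 mmHg per hour

1.297 kPa / 6 h × 7.50062 mmHg/kPa = 1.62 mmHg/h.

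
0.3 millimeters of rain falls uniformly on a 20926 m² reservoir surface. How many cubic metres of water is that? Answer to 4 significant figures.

1 mm over 1 m² is 1 L, so volume = 0.3 × 20926 = 6277.8 L = 6.278 m³.

6.278 cubic metres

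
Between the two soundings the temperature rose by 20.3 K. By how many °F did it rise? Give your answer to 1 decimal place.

36.5 °F

Converting a difference, only the 9/5 scale factor applies: Δ°F = 20.3 × 1.8 = 36.5 °F.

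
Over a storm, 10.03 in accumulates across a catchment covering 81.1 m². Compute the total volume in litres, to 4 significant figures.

20660 litres

Depth: 10.03 in × 25.4 = 254.762 mm.
1 mm over 1 m² is 1 L, so volume = 254.762 × 81.1 = 20661.198 L ≈ 20660 L.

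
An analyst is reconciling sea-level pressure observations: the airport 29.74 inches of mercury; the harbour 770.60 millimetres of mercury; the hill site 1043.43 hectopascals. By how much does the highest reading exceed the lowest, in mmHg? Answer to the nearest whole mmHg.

the airport: 29.74 inHg = 755.40 mmHg.
the hill site: 1043.43 hPa = 782.64 mmHg.
Spread: 782.64 − 755.40 = 27 mmHg.

27 mmHg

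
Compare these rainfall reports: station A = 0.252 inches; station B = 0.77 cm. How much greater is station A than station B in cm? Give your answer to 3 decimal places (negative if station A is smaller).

-0.130 cm

station A: 0.252 in = 0.64008 cm.
Difference: 0.64008 − 0.77000 = -0.130 cm.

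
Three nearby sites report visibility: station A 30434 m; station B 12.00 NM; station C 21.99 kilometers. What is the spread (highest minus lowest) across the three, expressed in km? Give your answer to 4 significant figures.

8.444 km

station A: 30434 m = 30.43400 km.
station B: 12.00 nmi = 22.22400 km.
Spread: 30.43400 − 21.99000 = 8.444 km.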